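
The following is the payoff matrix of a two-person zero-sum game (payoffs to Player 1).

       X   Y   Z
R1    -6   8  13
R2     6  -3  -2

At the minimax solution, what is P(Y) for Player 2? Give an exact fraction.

Row minima: R1 → -6, R2 → -3; maximin = -3.
Column maxima: X → 6, Y → 8, Z → 13; minimax = 6.
-3 ≠ 6, so there is no saddle point; optimal play is mixed.
Z is strictly dominated by Y (it gives Player 1 strictly more in every row), so Player 2 never plays it.
On the remaining 2×2 (R1, R2 vs X, Y):
Let Player 1 play R1 with probability p. Expected payoff against X: (-6)p + 6(1−p) = −12p + 6; against Y: 8p + (-3)(1−p) = 11p − 3.
Setting these equal: −12p + 6 = 11p − 3 ⇒ −23p = -9 ⇒ p = 9/23, and the value is (-12)·(9/23) + 6 = 30/23.
For Player 2: with q = P(X), equating R1's and R2's payoffs gives −14q + 8 = 9q − 3 ⇒ q = 11/23.

12/23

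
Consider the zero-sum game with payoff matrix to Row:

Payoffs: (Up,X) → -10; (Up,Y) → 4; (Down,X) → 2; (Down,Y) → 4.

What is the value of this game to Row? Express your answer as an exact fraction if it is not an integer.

Row minima: Up → -10, Down → 2; maximin = 2.
Column maxima: X → 2, Y → 4; minimax = 2.
Since maximin = minimax = 2, there is a saddle point and the value is 2.

2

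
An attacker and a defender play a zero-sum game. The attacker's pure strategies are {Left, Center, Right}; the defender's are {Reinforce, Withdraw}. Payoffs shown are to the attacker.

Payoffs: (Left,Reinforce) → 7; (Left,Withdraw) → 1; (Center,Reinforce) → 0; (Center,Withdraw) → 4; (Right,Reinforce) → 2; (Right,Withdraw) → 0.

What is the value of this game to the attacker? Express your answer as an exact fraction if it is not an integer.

14/5

Row minima: Left → 1, Center → 0, Right → 0; maximin = 1.
Column maxima: Reinforce → 7, Withdraw → 4; minimax = 4.
1 ≠ 4, so there is no saddle point; optimal play is mixed.
Right is strictly dominated by Left, so the attacker never plays it.
On the remaining 2×2 (Left, Center vs Reinforce, Withdraw):
Let the attacker play Left with probability p. Expected payoff against Reinforce: 7p + 0(1−p) = 7p; against Withdraw: 1p + 4(1−p) = −3p + 4.
Setting these equal: 7p = −3p + 4 ⇒ 10p = 4 ⇒ p = 2/5, and the value is (7)·(2/5) = 14/5.
For the defender: with q = P(Reinforce), equating Left's and Center's payoffs gives 6q + 1 = −4q + 4 ⇒ q = 3/10.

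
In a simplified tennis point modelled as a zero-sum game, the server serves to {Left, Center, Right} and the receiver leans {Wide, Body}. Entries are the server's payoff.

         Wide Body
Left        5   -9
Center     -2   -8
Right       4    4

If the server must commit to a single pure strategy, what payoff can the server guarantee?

4

Row minima: Left → -9, Center → -8, Right → 4.
The best of these is 4.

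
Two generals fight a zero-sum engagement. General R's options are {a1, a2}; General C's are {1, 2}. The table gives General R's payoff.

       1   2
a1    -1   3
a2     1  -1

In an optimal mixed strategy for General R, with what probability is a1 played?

Row minima: a1 → -1, a2 → -1; maximin = -1.
Column maxima: 1 → 1, 2 → 3; minimax = 1.
-1 ≠ 1, so there is no saddle point; optimal play is mixed.
Let General R play a1 with probability p. Expected payoff against 1: (-1)p + 1(1−p) = −2p + 1; against 2: 3p + (-1)(1−p) = 4p − 1.
Setting these equal: −2p + 1 = 4p − 1 ⇒ −6p = -2 ⇒ p = 1/3, and the value is (-2)·(1/3) + 1 = 1/3.
For General C: with q = P(1), equating a1's and a2's payoffs gives −4q + 3 = 2q − 1 ⇒ q = 2/3.

1/3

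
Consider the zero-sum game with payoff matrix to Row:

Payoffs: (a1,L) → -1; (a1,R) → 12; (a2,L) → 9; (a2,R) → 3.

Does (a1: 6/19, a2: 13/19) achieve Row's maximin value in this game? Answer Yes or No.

Yes

Against L this mix gives (6/19)·(-1) + (13/19)·9 = 111/19.
Against R this mix gives (6/19)·12 + (13/19)·3 = 111/19.
All of Column's active replies (L, R) yield 111/19, and no column does worse for Row. The mix makes Column indifferent and guarantees 111/19, so it is optimal.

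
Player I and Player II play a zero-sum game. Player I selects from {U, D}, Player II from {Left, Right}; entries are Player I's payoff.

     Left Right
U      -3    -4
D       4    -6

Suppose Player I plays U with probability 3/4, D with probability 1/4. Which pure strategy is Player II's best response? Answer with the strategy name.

If Player II plays Left, Player I's expected payoff is (3/4)·(-3) + (1/4)·4 = -5/4.
If Player II plays Right, Player I's expected payoff is (3/4)·(-4) + (1/4)·(-6) = -9/2.
Player II minimizes Player I's payoff; the smallest is -9/2, so the best response is Right.

Right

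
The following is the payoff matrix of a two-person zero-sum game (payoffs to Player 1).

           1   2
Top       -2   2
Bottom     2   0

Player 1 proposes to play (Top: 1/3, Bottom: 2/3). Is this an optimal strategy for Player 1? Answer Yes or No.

Against 1 this mix gives (1/3)·(-2) + (2/3)·2 = 2/3.
Against 2 this mix gives (1/3)·2 + (2/3)·0 = 2/3.
All of Player 2's active replies (1, 2) yield 2/3, and no column does worse for Player 1. The mix makes Player 2 indifferent and guarantees 2/3, so it is optimal.

Yes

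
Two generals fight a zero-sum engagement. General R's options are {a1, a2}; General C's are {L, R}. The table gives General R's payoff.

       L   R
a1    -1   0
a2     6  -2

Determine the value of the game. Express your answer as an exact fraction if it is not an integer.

-2/9

Row minima: a1 → -1, a2 → -2; maximin = -1.
Column maxima: L → 6, R → 0; minimax = 0.
-1 ≠ 0, so there is no saddle point; optimal play is mixed.
Let General R play a1 with probability p. Expected payoff against L: (-1)p + 6(1−p) = −7p + 6; against R: 0p + (-2)(1−p) = 2p − 2.
Setting these equal: −7p + 6 = 2p − 2 ⇒ −9p = -8 ⇒ p = 8/9, and the value is (-7)·(8/9) + 6 = -2/9.
For General C: with q = P(L), equating a1's and a2's payoffs gives −q = 8q − 2 ⇒ q = 2/9.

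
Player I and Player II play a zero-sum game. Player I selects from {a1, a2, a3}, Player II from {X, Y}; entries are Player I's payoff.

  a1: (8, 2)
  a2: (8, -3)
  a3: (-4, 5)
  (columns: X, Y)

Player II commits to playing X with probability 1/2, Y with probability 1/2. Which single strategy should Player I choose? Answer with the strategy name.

Expected payoff of a1: (1/2)·8 + (1/2)·2 = 5.
Expected payoff of a2: (1/2)·8 + (1/2)·(-3) = 5/2.
Expected payoff of a3: (1/2)·(-4) + (1/2)·5 = 1/2.
The largest is 5, so Player I's best response is a1.

a1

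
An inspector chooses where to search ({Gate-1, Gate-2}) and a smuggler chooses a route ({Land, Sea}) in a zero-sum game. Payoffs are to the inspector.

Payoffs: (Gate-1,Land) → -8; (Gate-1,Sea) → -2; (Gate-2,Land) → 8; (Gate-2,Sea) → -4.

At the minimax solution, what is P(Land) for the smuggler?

Row minima: Gate-1 → -8, Gate-2 → -4; maximin = -4.
Column maxima: Land → 8, Sea → -2; minimax = -2.
-4 ≠ -2, so there is no saddle point; optimal play is mixed.
Let the inspector play Gate-1 with probability p. Expected payoff against Land: (-8)p + 8(1−p) = −16p + 8; against Sea: (-2)p + (-4)(1−p) = 2p − 4.
Setting these equal: −16p + 8 = 2p − 4 ⇒ −18p = -12 ⇒ p = 2/3, and the value is (-16)·(2/3) + 8 = -8/3.
For the smuggler: with q = P(Land), equating Gate-1's and Gate-2's payoffs gives −6q − 2 = 12q − 4 ⇒ q = 1/9.

1/9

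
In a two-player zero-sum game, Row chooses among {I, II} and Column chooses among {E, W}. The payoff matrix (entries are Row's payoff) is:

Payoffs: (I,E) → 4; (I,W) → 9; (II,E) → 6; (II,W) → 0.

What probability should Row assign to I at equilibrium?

6/11

Row minima: I → 4, II → 0; maximin = 4.
Column maxima: E → 6, W → 9; minimax = 6.
4 ≠ 6, so there is no saddle point; optimal play is mixed.
Let Row play I with probability p. Expected payoff against E: 4p + 6(1−p) = −2p + 6; against W: 9p + 0(1−p) = 9p.
Setting these equal: −2p + 6 = 9p ⇒ −11p = -6 ⇒ p = 6/11, and the value is (-2)·(6/11) + 6 = 54/11.
For Column: with q = P(E), equating I's and II's payoffs gives −5q + 9 = 6q ⇒ q = 9/11.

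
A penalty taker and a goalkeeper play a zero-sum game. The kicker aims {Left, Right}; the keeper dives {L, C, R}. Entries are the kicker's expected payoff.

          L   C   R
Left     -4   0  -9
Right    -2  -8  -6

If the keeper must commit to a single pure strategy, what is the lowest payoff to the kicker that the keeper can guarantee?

Column maxima: L → -2, C → 0, R → -6.
The smallest of these is -6.

-6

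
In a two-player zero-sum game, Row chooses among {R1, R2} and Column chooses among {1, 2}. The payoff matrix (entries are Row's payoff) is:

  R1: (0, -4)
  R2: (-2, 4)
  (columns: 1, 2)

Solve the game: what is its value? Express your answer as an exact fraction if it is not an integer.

Row minima: R1 → -4, R2 → -2; maximin = -2.
Column maxima: 1 → 0, 2 → 4; minimax = 0.
-2 ≠ 0, so there is no saddle point; optimal play is mixed.
Let Row play R1 with probability p. Expected payoff against 1: 0p + (-2)(1−p) = 2p − 2; against 2: (-4)p + 4(1−p) = −8p + 4.
Setting these equal: 2p − 2 = −8p + 4 ⇒ 10p = 6 ⇒ p = 3/5, and the value is (2)·(3/5) − 2 = -4/5.
For Column: with q = P(1), equating R1's and R2's payoffs gives 4q − 4 = −6q + 4 ⇒ q = 4/5.

-4/5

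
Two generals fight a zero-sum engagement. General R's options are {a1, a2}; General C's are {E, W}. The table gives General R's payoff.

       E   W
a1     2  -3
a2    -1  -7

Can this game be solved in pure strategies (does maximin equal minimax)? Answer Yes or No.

Row minima: a1 → -3, a2 → -7; maximin = -3.
Column maxima: E → 2, W → -3; minimax = -3.
maximin = minimax = -3, so a saddle point exists.

Yes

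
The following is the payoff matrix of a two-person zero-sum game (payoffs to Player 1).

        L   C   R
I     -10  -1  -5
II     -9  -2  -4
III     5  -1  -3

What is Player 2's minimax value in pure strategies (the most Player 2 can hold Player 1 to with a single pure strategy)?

Column maxima: L → 5, C → -1, R → -3.
The smallest of these is -3.

-3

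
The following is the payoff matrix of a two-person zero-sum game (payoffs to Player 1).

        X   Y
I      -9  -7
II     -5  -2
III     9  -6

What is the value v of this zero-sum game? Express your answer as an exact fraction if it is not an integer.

-8/3

Row minima: I → -9, II → -5, III → -6; maximin = -5.
Column maxima: X → 9, Y → -2; minimax = -2.
-5 ≠ -2, so there is no saddle point; optimal play is mixed.
I is strictly dominated by II, so Player 1 never plays it.
On the remaining 2×2 (II, III vs X, Y):
Let Player 1 play II with probability p. Expected payoff against X: (-5)p + 9(1−p) = −14p + 9; against Y: (-2)p + (-6)(1−p) = 4p − 6.
Setting these equal: −14p + 9 = 4p − 6 ⇒ −18p = -15 ⇒ p = 5/6, and the value is (-14)·(5/6) + 9 = -8/3.
For Player 2: with q = P(X), equating II's and III's payoffs gives −3q − 2 = 15q − 6 ⇒ q = 2/9.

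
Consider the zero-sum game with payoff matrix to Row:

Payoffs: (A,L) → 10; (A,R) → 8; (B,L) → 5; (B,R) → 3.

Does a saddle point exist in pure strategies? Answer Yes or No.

Yes

Row minima: A → 8, B → 3; maximin = 8.
Column maxima: L → 10, R → 8; minimax = 8.
maximin = minimax = 8, so a saddle point exists.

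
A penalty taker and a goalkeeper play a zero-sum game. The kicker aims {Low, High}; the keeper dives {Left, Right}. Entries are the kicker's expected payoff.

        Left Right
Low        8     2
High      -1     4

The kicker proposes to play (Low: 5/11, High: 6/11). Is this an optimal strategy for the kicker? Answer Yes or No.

Yes

Against Left this mix gives (5/11)·8 + (6/11)·(-1) = 34/11.
Against Right this mix gives (5/11)·2 + (6/11)·4 = 34/11.
All of the keeper's active replies (Left, Right) yield 34/11, and no column does worse for the kicker. The mix makes the keeper indifferent and guarantees 34/11, so it is optimal.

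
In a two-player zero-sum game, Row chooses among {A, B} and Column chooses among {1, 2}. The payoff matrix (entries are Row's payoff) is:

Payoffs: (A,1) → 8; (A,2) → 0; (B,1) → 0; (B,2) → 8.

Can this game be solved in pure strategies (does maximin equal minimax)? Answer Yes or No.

Row minima: A → 0, B → 0; maximin = 0.
Column maxima: 1 → 8, 2 → 8; minimax = 8.
0 ≠ 8, so no pure-strategy equilibrium exists.

No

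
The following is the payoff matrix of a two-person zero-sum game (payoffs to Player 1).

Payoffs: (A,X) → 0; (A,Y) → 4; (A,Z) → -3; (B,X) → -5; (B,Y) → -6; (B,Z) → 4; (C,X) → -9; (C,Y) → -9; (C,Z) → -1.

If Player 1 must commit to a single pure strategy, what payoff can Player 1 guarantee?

-3

Row minima: A → -3, B → -6, C → -9.
The best of these is -3.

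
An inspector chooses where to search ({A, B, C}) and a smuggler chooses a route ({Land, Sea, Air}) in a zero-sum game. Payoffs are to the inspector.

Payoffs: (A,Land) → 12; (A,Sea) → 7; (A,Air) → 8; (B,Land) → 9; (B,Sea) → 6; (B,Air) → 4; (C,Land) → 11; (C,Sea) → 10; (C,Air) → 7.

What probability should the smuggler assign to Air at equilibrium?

Row minima: A → 7, B → 4, C → 7; maximin = 7.
Column maxima: Land → 12, Sea → 10, Air → 8; minimax = 8.
7 ≠ 8, so there is no saddle point; optimal play is mixed.
B is strictly dominated by A, so the inspector never plays it.
Land is strictly dominated by Sea (it gives the inspector strictly more in every row), so the smuggler never plays it.
On the remaining 2×2 (A, C vs Sea, Air):
Let the inspector play A with probability p. Expected payoff against Sea: 7p + 10(1−p) = −3p + 10; against Air: 8p + 7(1−p) = p + 7.
Setting these equal: −3p + 10 = p + 7 ⇒ −4p = -3 ⇒ p = 3/4, and the value is (-3)·(3/4) + 10 = 31/4.
For the smuggler: with q = P(Sea), equating A's and C's payoffs gives −q + 8 = 3q + 7 ⇒ q = 1/4.

3/4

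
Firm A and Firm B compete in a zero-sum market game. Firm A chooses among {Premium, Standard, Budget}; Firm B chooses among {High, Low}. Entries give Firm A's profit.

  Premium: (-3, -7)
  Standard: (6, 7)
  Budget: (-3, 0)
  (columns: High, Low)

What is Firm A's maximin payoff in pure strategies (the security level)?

6

Row minima: Premium → -7, Standard → 6, Budget → -3.
The best of these is 6.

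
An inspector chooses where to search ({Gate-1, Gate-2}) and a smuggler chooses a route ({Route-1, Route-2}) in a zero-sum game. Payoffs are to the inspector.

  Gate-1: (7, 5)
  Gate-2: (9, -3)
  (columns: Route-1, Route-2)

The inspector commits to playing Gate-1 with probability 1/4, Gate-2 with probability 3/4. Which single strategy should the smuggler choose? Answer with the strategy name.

If the smuggler plays Route-1, the inspector's expected payoff is (1/4)·7 + (3/4)·9 = 17/2.
If the smuggler plays Route-2, the inspector's expected payoff is (1/4)·5 + (3/4)·(-3) = -1.
The smuggler minimizes the inspector's payoff; the smallest is -1, so the best response is Route-2.

Route-2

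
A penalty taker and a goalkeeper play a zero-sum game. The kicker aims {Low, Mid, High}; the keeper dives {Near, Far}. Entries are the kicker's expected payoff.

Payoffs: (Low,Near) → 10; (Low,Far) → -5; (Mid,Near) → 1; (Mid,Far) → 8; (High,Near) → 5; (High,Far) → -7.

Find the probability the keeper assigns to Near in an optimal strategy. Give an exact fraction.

Row minima: Low → -5, Mid → 1, High → -7; maximin = 1.
Column maxima: Near → 10, Far → 8; minimax = 8.
1 ≠ 8, so there is no saddle point; optimal play is mixed.
High is strictly dominated by Low, so the kicker never plays it.
On the remaining 2×2 (Low, Mid vs Near, Far):
Let the kicker play Low with probability p. Expected payoff against Near: 10p + 1(1−p) = 9p + 1; against Far: (-5)p + 8(1−p) = −13p + 8.
Setting these equal: 9p + 1 = −13p + 8 ⇒ 22p = 7 ⇒ p = 7/22, and the value is (9)·(7/22) + 1 = 85/22.
For the keeper: with q = P(Near), equating Low's and Mid's payoffs gives 15q − 5 = −7q + 8 ⇒ q = 13/22.

13/22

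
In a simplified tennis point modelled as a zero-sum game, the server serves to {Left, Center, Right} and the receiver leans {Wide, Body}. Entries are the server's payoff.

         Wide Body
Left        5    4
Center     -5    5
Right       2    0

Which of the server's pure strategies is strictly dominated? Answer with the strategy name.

Left gives a strictly higher payoff than Right against every column: 5 > 2, 4 > 0.
So Right is strictly dominated and the server never plays it.

Right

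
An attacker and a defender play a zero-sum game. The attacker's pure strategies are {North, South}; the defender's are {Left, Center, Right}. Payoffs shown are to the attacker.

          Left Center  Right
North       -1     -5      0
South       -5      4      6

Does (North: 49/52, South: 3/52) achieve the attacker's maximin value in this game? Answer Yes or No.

No

Against Left this mix gives (49/52)·(-1) + (3/52)·(-5) = -16/13.
Against Center this mix gives (49/52)·(-5) + (3/52)·4 = -233/52.
Against Right this mix gives (49/52)·0 + (3/52)·6 = 9/26.
The defender will play Center, holding the attacker to -233/52. Shifting weight toward the row that does better against Center would raise this floor (the equalizing mix achieves -29/13 against both Center and Left), so the proposed strategy is not optimal.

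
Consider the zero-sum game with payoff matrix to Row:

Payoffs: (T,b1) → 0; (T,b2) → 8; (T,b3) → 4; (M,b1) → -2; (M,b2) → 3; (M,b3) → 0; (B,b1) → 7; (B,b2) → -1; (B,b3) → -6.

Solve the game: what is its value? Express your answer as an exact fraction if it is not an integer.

28/17

Row minima: T → 0, M → -2, B → -6; maximin = 0.
Column maxima: b1 → 7, b2 → 8, b3 → 4; minimax = 4.
0 ≠ 4, so there is no saddle point; optimal play is mixed.
M is strictly dominated by T, so Row never plays it.
b2 is strictly dominated by b3 (it gives Row strictly more in every row), so Column never plays it.
On the remaining 2×2 (T, B vs b1, b3):
Let Row play T with probability p. Expected payoff against b1: 0p + 7(1−p) = −7p + 7; against b3: 4p + (-6)(1−p) = 10p − 6.
Setting these equal: −7p + 7 = 10p − 6 ⇒ −17p = -13 ⇒ p = 13/17, and the value is (-7)·(13/17) + 7 = 28/17.
For Column: with q = P(b1), equating T's and B's payoffs gives −4q + 4 = 13q − 6 ⇒ q = 10/17.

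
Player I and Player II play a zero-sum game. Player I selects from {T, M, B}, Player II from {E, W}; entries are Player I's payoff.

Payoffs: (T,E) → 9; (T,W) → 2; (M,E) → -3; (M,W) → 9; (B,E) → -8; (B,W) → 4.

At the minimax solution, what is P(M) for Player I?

Row minima: T → 2, M → -3, B → -8; maximin = 2.
Column maxima: E → 9, W → 9; minimax = 9.
2 ≠ 9, so there is no saddle point; optimal play is mixed.
B is strictly dominated by M, so Player I never plays it.
On the remaining 2×2 (T, M vs E, W):
Let Player I play T with probability p. Expected payoff against E: 9p + (-3)(1−p) = 12p − 3; against W: 2p + 9(1−p) = −7p + 9.
Setting these equal: 12p − 3 = −7p + 9 ⇒ 19p = 12 ⇒ p = 12/19, and the value is (12)·(12/19) − 3 = 87/19.
For Player II: with q = P(E), equating T's and M's payoffs gives 7q + 2 = −12q + 9 ⇒ q = 7/19.

7/19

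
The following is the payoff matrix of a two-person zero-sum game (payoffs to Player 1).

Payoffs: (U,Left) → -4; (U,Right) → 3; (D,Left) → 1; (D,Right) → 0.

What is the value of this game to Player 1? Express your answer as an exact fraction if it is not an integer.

3/8

Row minima: U → -4, D → 0; maximin = 0.
Column maxima: Left → 1, Right → 3; minimax = 1.
0 ≠ 1, so there is no saddle point; optimal play is mixed.
Let Player 1 play U with probability p. Expected payoff against Left: (-4)p + 1(1−p) = −5p + 1; against Right: 3p + 0(1−p) = 3p.
Setting these equal: −5p + 1 = 3p ⇒ −8p = -1 ⇒ p = 1/8, and the value is (-5)·(1/8) + 1 = 3/8.
For Player 2: with q = P(Left), equating U's and D's payoffs gives −7q + 3 = q ⇒ q = 3/8.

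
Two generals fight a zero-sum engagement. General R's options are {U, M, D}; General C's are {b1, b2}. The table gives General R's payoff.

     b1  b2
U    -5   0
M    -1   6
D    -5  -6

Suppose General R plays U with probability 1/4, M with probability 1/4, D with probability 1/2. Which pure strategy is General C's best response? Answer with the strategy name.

b1

If General C plays b1, General R's expected payoff is (1/4)·(-5) + (1/4)·(-1) + (1/2)·(-5) = -4.
If General C plays b2, General R's expected payoff is (1/4)·0 + (1/4)·6 + (1/2)·(-6) = -3/2.
General C minimizes General R's payoff; the smallest is -4, so the best response is b1.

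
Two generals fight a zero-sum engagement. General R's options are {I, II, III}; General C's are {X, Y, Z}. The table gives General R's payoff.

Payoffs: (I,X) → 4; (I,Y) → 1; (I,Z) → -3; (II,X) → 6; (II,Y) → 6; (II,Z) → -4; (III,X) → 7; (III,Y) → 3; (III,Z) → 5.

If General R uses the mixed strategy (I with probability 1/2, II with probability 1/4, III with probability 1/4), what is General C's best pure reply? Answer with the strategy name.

If General C plays X, General R's expected payoff is (1/2)·4 + (1/4)·6 + (1/4)·7 = 21/4.
If General C plays Y, General R's expected payoff is (1/2)·1 + (1/4)·6 + (1/4)·3 = 11/4.
If General C plays Z, General R's expected payoff is (1/2)·(-3) + (1/4)·(-4) + (1/4)·5 = -5/4.
General C minimizes General R's payoff; the smallest is -5/4, so the best response is Z.

Z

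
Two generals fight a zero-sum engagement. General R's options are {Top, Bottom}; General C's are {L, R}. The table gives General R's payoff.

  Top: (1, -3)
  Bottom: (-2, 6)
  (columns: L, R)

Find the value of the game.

Row minima: Top → -3, Bottom → -2; maximin = -2.
Column maxima: L → 1, R → 6; minimax = 1.
-2 ≠ 1, so there is no saddle point; optimal play is mixed.
Let General R play Top with probability p. Expected payoff against L: 1p + (-2)(1−p) = 3p − 2; against R: (-3)p + 6(1−p) = −9p + 6.
Setting these equal: 3p − 2 = −9p + 6 ⇒ 12p = 8 ⇒ p = 2/3, and the value is (3)·(2/3) − 2 = 0.
For General C: with q = P(L), equating Top's and Bottom's payoffs gives 4q − 3 = −8q + 6 ⇒ q = 3/4.

0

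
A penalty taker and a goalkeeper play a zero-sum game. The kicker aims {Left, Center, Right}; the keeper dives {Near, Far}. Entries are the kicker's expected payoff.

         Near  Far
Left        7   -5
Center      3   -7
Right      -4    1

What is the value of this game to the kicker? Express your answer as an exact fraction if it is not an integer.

-13/17

Row minima: Left → -5, Center → -7, Right → -4; maximin = -4.
Column maxima: Near → 7, Far → 1; minimax = 1.
-4 ≠ 1, so there is no saddle point; optimal play is mixed.
Center is strictly dominated by Left, so the kicker never plays it.
On the remaining 2×2 (Left, Right vs Near, Far):
Let the kicker play Left with probability p. Expected payoff against Near: 7p + (-4)(1−p) = 11p − 4; against Far: (-5)p + 1(1−p) = −6p + 1.
Setting these equal: 11p − 4 = −6p + 1 ⇒ 17p = 5 ⇒ p = 5/17, and the value is (11)·(5/17) − 4 = -13/17.
For the keeper: with q = P(Near), equating Left's and Right's payoffs gives 12q − 5 = −5q + 1 ⇒ q = 6/17.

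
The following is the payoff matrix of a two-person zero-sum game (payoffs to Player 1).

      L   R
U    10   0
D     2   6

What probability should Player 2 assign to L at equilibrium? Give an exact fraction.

3/7

Row minima: U → 0, D → 2; maximin = 2.
Column maxima: L → 10, R → 6; minimax = 6.
2 ≠ 6, so there is no saddle point; optimal play is mixed.
Let Player 1 play U with probability p. Expected payoff against L: 10p + 2(1−p) = 8p + 2; against R: 0p + 6(1−p) = −6p + 6.
Setting these equal: 8p + 2 = −6p + 6 ⇒ 14p = 4 ⇒ p = 2/7, and the value is (8)·(2/7) + 2 = 30/7.
For Player 2: with q = P(L), equating U's and D's payoffs gives 10q = −4q + 6 ⇒ q = 3/7.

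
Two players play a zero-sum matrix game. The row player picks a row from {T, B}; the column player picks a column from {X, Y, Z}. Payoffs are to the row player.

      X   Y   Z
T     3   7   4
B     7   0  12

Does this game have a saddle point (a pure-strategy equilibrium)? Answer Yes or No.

No

Row minima: T → 3, B → 0; maximin = 3.
Column maxima: X → 7, Y → 7, Z → 12; minimax = 7.
3 ≠ 7, so no pure-strategy equilibrium exists.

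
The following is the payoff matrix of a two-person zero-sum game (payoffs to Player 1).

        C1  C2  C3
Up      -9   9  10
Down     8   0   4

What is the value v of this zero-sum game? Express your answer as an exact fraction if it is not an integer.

Row minima: Up → -9, Down → 0; maximin = 0.
Column maxima: C1 → 8, C2 → 9, C3 → 10; minimax = 8.
0 ≠ 8, so there is no saddle point; optimal play is mixed.
C3 is strictly dominated by C2 (it gives Player 1 strictly more in every row), so Player 2 never plays it.
On the remaining 2×2 (Up, Down vs C1, C2):
Let Player 1 play Up with probability p. Expected payoff against C1: (-9)p + 8(1−p) = −17p + 8; against C2: 9p + 0(1−p) = 9p.
Setting these equal: −17p + 8 = 9p ⇒ −26p = -8 ⇒ p = 4/13, and the value is (-17)·(4/13) + 8 = 36/13.
For Player 2: with q = P(C1), equating Up's and Down's payoffs gives −18q + 9 = 8q ⇒ q = 9/26.

36/13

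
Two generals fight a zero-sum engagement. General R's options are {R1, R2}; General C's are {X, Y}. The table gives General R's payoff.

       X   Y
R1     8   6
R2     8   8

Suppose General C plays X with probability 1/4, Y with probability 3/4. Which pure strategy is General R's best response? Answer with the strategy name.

R2

Expected payoff of R1: (1/4)·8 + (3/4)·6 = 13/2.
Expected payoff of R2: (1/4)·8 + (3/4)·8 = 8.
The largest is 8, so General R's best response is R2.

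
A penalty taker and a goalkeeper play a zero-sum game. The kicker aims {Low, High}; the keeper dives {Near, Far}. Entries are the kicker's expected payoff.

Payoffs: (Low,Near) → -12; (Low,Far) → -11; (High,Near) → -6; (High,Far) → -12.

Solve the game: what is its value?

Row minima: Low → -12, High → -12; maximin = -12.
Column maxima: Near → -6, Far → -11; minimax = -11.
-12 ≠ -11, so there is no saddle point; optimal play is mixed.
Let the kicker play Low with probability p. Expected payoff against Near: (-12)p + (-6)(1−p) = −6p − 6; against Far: (-11)p + (-12)(1−p) = p − 12.
Setting these equal: −6p − 6 = p − 12 ⇒ −7p = -6 ⇒ p = 6/7, and the value is (-6)·(6/7) − 6 = -78/7.
For the keeper: with q = P(Near), equating Low's and High's payoffs gives −q − 11 = 6q − 12 ⇒ q = 1/7.

-78/7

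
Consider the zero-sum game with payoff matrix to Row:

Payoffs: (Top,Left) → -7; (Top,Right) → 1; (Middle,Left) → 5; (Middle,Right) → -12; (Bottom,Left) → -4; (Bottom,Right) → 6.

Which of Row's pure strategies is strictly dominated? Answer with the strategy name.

Top

Bottom gives a strictly higher payoff than Top against every column: -4 > -7, 6 > 1.
So Top is strictly dominated and Row never plays it.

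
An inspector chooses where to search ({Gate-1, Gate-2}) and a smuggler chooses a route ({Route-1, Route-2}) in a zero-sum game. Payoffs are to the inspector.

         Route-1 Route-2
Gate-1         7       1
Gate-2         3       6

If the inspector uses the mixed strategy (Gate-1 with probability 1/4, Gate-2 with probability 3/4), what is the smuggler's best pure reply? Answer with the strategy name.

If the smuggler plays Route-1, the inspector's expected payoff is (1/4)·7 + (3/4)·3 = 4.
If the smuggler plays Route-2, the inspector's expected payoff is (1/4)·1 + (3/4)·6 = 19/4.
The smuggler minimizes the inspector's payoff; the smallest is 4, so the best response is Route-1.

Route-1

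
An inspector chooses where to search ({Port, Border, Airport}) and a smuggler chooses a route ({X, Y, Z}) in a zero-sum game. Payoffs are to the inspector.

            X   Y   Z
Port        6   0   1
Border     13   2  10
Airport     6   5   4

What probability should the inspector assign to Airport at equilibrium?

Row minima: Port → 0, Border → 2, Airport → 4; maximin = 4.
Column maxima: X → 13, Y → 5, Z → 10; minimax = 5.
4 ≠ 5, so there is no saddle point; optimal play is mixed.
Port is strictly dominated by Border, so the inspector never plays it.
X is strictly dominated by Y (it gives the inspector strictly more in every row), so the smuggler never plays it.
On the remaining 2×2 (Border, Airport vs Y, Z):
Let the inspector play Border with probability p. Expected payoff against Y: 2p + 5(1−p) = −3p + 5; against Z: 10p + 4(1−p) = 6p + 4.
Setting these equal: −3p + 5 = 6p + 4 ⇒ −9p = -1 ⇒ p = 1/9, and the value is (-3)·(1/9) + 5 = 14/3.
For the smuggler: with q = P(Y), equating Border's and Airport's payoffs gives −8q + 10 = q + 4 ⇒ q = 2/3.

8/9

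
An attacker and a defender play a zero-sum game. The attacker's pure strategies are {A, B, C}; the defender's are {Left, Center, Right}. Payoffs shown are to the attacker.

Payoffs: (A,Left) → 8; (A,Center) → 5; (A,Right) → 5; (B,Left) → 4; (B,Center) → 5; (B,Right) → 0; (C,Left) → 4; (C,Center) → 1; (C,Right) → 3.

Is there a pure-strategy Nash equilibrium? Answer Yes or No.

Row minima: A → 5, B → 0, C → 1; maximin = 5.
Column maxima: Left → 8, Center → 5, Right → 5; minimax = 5.
maximin = minimax = 5, so a saddle point exists.

Yes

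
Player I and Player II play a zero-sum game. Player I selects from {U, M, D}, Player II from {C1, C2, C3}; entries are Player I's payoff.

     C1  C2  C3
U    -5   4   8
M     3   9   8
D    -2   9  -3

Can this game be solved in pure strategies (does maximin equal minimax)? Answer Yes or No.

Yes

Row minima: U → -5, M → 3, D → -3; maximin = 3.
Column maxima: C1 → 3, C2 → 9, C3 → 8; minimax = 3.
maximin = minimax = 3, so a saddle point exists.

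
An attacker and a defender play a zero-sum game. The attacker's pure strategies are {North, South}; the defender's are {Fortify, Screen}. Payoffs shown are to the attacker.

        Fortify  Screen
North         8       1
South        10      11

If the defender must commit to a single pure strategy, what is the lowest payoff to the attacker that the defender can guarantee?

10

Column maxima: Fortify → 10, Screen → 11.
The smallest of these is 10.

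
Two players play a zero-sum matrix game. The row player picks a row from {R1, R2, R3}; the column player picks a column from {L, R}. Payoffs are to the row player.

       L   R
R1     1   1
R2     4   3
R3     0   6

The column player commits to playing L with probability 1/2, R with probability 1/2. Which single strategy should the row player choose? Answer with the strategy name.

Expected payoff of R1: (1/2)·1 + (1/2)·1 = 1.
Expected payoff of R2: (1/2)·4 + (1/2)·3 = 7/2.
Expected payoff of R3: (1/2)·0 + (1/2)·6 = 3.
The largest is 7/2, so the row player's best response is R2.

R2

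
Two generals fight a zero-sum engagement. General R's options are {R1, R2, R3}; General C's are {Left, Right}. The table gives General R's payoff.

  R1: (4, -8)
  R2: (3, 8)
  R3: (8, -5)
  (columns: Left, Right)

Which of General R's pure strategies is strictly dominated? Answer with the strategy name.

R1

R3 gives a strictly higher payoff than R1 against every column: 8 > 4, -5 > -8.
So R1 is strictly dominated and General R never plays it.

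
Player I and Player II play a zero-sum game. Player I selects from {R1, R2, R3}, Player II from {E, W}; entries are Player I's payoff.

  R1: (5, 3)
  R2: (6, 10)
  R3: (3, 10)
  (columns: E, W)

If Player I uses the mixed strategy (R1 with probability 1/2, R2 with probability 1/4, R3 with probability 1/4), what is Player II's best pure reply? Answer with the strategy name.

If Player II plays E, Player I's expected payoff is (1/2)·5 + (1/4)·6 + (1/4)·3 = 19/4.
If Player II plays W, Player I's expected payoff is (1/2)·3 + (1/4)·10 + (1/4)·10 = 13/2.
Player II minimizes Player I's payoff; the smallest is 19/4, so the best response is E.

E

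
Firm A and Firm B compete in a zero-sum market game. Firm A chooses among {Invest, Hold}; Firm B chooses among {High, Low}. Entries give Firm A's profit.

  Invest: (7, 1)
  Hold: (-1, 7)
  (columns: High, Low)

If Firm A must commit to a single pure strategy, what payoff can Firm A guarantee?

Row minima: Invest → 1, Hold → -1.
The best of these is 1.

1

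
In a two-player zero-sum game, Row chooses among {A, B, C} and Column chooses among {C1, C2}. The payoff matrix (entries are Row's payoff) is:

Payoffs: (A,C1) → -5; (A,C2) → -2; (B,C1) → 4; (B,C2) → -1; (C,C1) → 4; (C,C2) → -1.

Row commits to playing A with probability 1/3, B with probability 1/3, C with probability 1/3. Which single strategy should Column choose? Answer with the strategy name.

If Column plays C1, Row's expected payoff is (1/3)·(-5) + (1/3)·4 + (1/3)·4 = 1.
If Column plays C2, Row's expected payoff is (1/3)·(-2) + (1/3)·(-1) + (1/3)·(-1) = -4/3.
Column minimizes Row's payoff; the smallest is -4/3, so the best response is C2.

C2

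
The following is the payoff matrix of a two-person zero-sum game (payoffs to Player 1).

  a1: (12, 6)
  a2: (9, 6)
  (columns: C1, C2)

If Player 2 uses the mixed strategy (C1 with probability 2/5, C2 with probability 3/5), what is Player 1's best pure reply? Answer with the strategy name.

a1

Expected payoff of a1: (2/5)·12 + (3/5)·6 = 42/5.
Expected payoff of a2: (2/5)·9 + (3/5)·6 = 36/5.
The largest is 42/5, so Player 1's best response is a1.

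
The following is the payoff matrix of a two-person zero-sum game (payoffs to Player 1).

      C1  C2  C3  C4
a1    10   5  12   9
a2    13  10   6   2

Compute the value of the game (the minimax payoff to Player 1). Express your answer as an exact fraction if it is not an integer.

Row minima: a1 → 5, a2 → 2; maximin = 5.
Column maxima: C1 → 13, C2 → 10, C3 → 12, C4 → 9; minimax = 9.
5 ≠ 9, so there is no saddle point; optimal play is mixed.
C1 is strictly dominated by C2 (it gives Player 1 strictly more in every row), so Player 2 never plays it.
C3 is strictly dominated by C4 (it gives Player 1 strictly more in every row), so Player 2 never plays it.
On the remaining 2×2 (a1, a2 vs C2, C4):
Let Player 1 play a1 with probability p. Expected payoff against C2: 5p + 10(1−p) = −5p + 10; against C4: 9p + 2(1−p) = 7p + 2.
Setting these equal: −5p + 10 = 7p + 2 ⇒ −12p = -8 ⇒ p = 2/3, and the value is (-5)·(2/3) + 10 = 20/3.
For Player 2: with q = P(C2), equating a1's and a2's payoffs gives −4q + 9 = 8q + 2 ⇒ q = 7/12.

20/3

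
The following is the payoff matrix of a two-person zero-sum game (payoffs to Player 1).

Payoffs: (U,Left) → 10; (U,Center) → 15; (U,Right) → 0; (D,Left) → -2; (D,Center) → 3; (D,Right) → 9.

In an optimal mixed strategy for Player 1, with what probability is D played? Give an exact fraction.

10/21

Row minima: U → 0, D → -2; maximin = 0.
Column maxima: Left → 10, Center → 15, Right → 9; minimax = 9.
0 ≠ 9, so there is no saddle point; optimal play is mixed.
Center is strictly dominated by Left (it gives Player 1 strictly more in every row), so Player 2 never plays it.
On the remaining 2×2 (U, D vs Left, Right):
Let Player 1 play U with probability p. Expected payoff against Left: 10p + (-2)(1−p) = 12p − 2; against Right: 0p + 9(1−p) = −9p + 9.
Setting these equal: 12p − 2 = −9p + 9 ⇒ 21p = 11 ⇒ p = 11/21, and the value is (12)·(11/21) − 2 = 30/7.
For Player 2: with q = P(Left), equating U's and D's payoffs gives 10q = −11q + 9 ⇒ q = 3/7.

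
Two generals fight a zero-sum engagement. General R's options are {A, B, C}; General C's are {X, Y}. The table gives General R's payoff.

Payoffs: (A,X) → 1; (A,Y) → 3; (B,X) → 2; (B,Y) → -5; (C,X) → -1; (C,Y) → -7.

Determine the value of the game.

Row minima: A → 1, B → -5, C → -7; maximin = 1.
Column maxima: X → 2, Y → 3; minimax = 2.
1 ≠ 2, so there is no saddle point; optimal play is mixed.
C is strictly dominated by A, so General R never plays it.
On the remaining 2×2 (A, B vs X, Y):
Let General R play A with probability p. Expected payoff against X: 1p + 2(1−p) = −p + 2; against Y: 3p + (-5)(1−p) = 8p − 5.
Setting these equal: −p + 2 = 8p − 5 ⇒ −9p = -7 ⇒ p = 7/9, and the value is (-1)·(7/9) + 2 = 11/9.
For General C: with q = P(X), equating A's and B's payoffs gives −2q + 3 = 7q − 5 ⇒ q = 8/9.

11/9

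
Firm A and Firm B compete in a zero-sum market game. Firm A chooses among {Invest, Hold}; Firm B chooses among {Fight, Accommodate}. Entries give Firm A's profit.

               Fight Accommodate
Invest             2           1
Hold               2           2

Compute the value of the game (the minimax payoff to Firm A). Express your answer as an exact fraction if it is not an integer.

2

Row minima: Invest → 1, Hold → 2; maximin = 2.
Column maxima: Fight → 2, Accommodate → 2; minimax = 2.
Since maximin = minimax = 2, there is a saddle point and the value is 2.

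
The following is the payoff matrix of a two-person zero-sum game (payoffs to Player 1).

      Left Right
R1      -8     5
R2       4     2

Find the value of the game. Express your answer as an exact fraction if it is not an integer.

Row minima: R1 → -8, R2 → 2; maximin = 2.
Column maxima: Left → 4, Right → 5; minimax = 4.
2 ≠ 4, so there is no saddle point; optimal play is mixed.
Let Player 1 play R1 with probability p. Expected payoff against Left: (-8)p + 4(1−p) = −12p + 4; against Right: 5p + 2(1−p) = 3p + 2.
Setting these equal: −12p + 4 = 3p + 2 ⇒ −15p = -2 ⇒ p = 2/15, and the value is (-12)·(2/15) + 4 = 12/5.
For Player 2: with q = P(Left), equating R1's and R2's payoffs gives −13q + 5 = 2q + 2 ⇒ q = 1/5.

12/5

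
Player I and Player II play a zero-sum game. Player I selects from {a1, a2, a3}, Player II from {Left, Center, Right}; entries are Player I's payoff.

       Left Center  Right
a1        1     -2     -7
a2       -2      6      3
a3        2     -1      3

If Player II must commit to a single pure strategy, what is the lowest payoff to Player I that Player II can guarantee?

Column maxima: Left → 2, Center → 6, Right → 3.
The smallest of these is 2.

2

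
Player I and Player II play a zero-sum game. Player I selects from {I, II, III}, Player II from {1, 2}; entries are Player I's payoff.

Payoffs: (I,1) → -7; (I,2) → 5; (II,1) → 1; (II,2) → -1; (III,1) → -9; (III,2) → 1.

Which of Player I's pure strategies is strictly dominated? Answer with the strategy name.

III

I gives a strictly higher payoff than III against every column: -7 > -9, 5 > 1.
So III is strictly dominated and Player I never plays it.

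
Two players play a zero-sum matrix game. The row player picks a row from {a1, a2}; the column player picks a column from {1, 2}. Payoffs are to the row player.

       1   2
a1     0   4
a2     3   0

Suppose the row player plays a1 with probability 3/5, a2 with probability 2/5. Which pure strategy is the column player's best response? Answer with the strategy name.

If the column player plays 1, the row player's expected payoff is (3/5)·0 + (2/5)·3 = 6/5.
If the column player plays 2, the row player's expected payoff is (3/5)·4 + (2/5)·0 = 12/5.
The column player minimizes the row player's payoff; the smallest is 6/5, so the best response is 1.

1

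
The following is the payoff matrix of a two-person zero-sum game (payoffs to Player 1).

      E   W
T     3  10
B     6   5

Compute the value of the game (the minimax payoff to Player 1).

Row minima: T → 3, B → 5; maximin = 5.
Column maxima: E → 6, W → 10; minimax = 6.
5 ≠ 6, so there is no saddle point; optimal play is mixed.
Let Player 1 play T with probability p. Expected payoff against E: 3p + 6(1−p) = −3p + 6; against W: 10p + 5(1−p) = 5p + 5.
Setting these equal: −3p + 6 = 5p + 5 ⇒ −8p = -1 ⇒ p = 1/8, and the value is (-3)·(1/8) + 6 = 45/8.
For Player 2: with q = P(E), equating T's and B's payoffs gives −7q + 10 = q + 5 ⇒ q = 5/8.

45/8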